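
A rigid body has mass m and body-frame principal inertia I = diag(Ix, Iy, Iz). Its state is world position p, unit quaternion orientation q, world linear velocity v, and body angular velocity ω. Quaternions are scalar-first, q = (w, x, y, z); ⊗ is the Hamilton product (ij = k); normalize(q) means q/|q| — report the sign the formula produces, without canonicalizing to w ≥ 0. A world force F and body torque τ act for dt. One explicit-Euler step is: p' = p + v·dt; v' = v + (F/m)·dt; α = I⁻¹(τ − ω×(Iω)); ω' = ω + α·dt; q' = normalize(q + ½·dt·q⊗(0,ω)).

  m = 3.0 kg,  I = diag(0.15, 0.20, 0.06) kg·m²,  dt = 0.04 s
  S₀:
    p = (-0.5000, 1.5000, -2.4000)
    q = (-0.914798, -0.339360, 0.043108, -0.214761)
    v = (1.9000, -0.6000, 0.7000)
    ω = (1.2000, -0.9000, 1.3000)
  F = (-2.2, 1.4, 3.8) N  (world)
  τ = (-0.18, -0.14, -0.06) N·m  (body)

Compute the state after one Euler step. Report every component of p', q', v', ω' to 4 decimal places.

p' = p + v·dt = (-0.4240, 1.4760, -2.3720)
new velocity v' = (1.8707, -0.5813, 0.7507)
precession coupling ω×(Iω) = (0.1638, 0.1404, -0.0540)
angular accel α = (-2.2920, -1.4020, -0.1000)
ω + α·dt = (1.1083, -0.9561, 1.2960)
Hamilton product q⊗(0,ω) = (0.7252185, -1.2350021, 1.0067730, -0.9355430)
updated quaternion q' = (-0.8996, -0.3638, 0.0632, -0.2333)

p' = (-0.4240, 1.4760, -2.3720)
q' = (-0.8996, -0.3638, 0.0632, -0.2333)
v' = (1.8707, -0.5813, 0.7507)
ω' = (1.1083, -0.9561, 1.2960)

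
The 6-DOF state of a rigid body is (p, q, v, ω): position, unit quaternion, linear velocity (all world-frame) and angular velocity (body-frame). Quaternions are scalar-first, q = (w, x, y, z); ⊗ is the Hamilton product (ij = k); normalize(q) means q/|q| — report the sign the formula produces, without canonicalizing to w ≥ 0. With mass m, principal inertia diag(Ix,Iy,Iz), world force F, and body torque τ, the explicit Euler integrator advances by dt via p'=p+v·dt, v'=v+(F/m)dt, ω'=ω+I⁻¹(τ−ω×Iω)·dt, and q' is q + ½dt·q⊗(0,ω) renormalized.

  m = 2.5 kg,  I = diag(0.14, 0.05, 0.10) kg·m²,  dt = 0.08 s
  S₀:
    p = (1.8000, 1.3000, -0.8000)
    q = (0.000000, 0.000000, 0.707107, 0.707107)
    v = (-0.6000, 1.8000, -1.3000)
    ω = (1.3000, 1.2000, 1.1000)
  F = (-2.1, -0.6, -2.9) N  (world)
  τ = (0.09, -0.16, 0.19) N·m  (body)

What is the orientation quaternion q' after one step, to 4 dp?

q' = (-0.0648, -0.0028, 0.7413, 0.6680)

q⊗(0,ω) = (-1.6263461, -0.0707107, 0.9192391, -0.9192391)
q' = normalize(q + ½dt·q⊗(0,ω)) = (-0.0648, -0.0028, 0.7413, 0.6680)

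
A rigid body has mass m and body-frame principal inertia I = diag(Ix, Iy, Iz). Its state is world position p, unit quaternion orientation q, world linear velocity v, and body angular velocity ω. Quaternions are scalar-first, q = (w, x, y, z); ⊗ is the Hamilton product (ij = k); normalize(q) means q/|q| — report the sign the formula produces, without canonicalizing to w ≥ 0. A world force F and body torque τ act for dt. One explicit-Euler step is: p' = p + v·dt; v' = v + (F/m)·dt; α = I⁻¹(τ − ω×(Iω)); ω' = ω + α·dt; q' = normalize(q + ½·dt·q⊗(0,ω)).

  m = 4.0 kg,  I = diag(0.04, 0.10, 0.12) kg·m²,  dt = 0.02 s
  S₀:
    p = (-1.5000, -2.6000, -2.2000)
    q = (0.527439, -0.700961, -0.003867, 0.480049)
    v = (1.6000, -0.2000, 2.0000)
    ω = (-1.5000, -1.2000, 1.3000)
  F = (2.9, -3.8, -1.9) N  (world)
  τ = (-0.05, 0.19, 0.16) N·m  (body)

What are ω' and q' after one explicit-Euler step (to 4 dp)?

precession coupling ω×(Iω) = (-0.0312, 0.1560, 0.1080)
(τ − ω×Iω)/I = (-0.4700, 0.3400, 0.4333)
ω' = ω + α·dt = (-1.5094, -1.1932, 1.3087)
Hamilton product q⊗(0,ω) = (-1.6801456, -0.2201268, -0.4417510, 1.5210234)
q + ½dt·q⊗(0,ω), renormalized = (0.5105, -0.7030, -0.0083, 0.4951)

ω' = (-1.5094, -1.1932, 1.3087)
q' = (0.5105, -0.7030, -0.0083, 0.4951)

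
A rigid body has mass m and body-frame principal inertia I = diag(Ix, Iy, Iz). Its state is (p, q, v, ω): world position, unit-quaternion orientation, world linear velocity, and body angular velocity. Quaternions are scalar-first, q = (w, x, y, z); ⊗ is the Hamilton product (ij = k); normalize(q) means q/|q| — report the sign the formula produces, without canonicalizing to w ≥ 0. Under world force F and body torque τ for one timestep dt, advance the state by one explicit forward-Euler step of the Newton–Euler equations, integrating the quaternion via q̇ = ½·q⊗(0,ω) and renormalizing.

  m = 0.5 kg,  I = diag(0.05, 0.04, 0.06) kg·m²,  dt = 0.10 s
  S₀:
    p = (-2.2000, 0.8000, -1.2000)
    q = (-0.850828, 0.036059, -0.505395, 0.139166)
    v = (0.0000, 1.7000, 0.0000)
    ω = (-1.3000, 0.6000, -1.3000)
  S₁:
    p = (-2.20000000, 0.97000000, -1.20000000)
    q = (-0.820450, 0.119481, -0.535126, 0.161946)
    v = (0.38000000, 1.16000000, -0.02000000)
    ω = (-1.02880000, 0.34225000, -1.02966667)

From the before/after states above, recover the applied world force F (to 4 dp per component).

F = (1.9000, -2.7000, -0.1000)

velocity change Δv = (0.38000000, -0.54000000, -0.02000000)
applied force F = (1.9000, -2.7000, -0.1000)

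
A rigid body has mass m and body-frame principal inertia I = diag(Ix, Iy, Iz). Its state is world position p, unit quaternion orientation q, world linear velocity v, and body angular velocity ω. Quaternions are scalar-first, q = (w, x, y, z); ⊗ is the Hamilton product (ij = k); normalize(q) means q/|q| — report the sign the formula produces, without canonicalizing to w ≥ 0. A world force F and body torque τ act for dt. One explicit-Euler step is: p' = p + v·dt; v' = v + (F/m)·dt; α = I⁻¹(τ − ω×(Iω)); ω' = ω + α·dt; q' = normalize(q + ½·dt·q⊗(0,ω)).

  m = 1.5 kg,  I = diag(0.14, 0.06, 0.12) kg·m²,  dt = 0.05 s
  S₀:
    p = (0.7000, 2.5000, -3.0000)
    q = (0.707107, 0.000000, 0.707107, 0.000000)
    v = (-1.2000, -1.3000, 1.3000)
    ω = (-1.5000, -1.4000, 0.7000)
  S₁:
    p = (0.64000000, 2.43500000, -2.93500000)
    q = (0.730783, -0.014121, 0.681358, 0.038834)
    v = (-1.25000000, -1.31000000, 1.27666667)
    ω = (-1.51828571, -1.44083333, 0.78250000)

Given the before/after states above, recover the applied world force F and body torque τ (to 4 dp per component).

v₁ − v₀ = (-0.05000000, -0.01000000, -0.02333333)
F = m·Δv/dt = (-1.5000, -0.3000, -0.7000)
Δω = ω₁−ω₀ = (-0.01828571, -0.04083333, 0.08250000)
precession coupling = (-0.0588, -0.0210, -0.1680)
τ = I·(Δω/dt) + ω₀×(Iω₀) = (-0.1100, -0.0700, 0.0300)

F = (-1.5000, -0.3000, -0.7000)
τ = (-0.1100, -0.0700, 0.0300)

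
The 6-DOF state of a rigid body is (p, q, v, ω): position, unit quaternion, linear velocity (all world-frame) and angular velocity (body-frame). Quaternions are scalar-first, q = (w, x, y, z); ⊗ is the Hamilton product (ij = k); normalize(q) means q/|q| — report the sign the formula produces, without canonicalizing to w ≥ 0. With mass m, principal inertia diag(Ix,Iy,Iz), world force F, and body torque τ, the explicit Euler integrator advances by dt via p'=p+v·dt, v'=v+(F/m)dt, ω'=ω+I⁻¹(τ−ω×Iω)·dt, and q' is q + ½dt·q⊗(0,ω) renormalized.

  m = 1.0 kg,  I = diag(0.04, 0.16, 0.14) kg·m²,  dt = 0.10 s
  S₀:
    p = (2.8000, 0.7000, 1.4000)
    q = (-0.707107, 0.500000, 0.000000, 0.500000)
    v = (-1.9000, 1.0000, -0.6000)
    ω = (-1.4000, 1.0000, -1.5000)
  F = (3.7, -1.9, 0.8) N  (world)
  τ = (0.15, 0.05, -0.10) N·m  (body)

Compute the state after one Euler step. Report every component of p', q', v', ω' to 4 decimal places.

p' = (2.6100, 0.8000, 1.3400)
q' = (-0.6305, 0.5211, -0.0326, 0.5743)
v' = (-1.5300, 0.8100, -0.5200)
ω' = (-1.1000, 1.1625, -1.4514)

α = I⁻¹(τ − ω×Iω) = (3.0000, 1.6250, 0.4857)
ω' = ω + α·dt = (-1.1000, 1.1625, -1.4514)
Hamilton product q⊗(0,ω) = (1.4500000, 0.4899498, -0.6571070, 1.5606605)
q' = normalize(q + ½dt·q⊗(0,ω)) = (-0.6305, 0.5211, -0.0326, 0.5743)
p + v·dt = (2.6100, 0.8000, 1.3400)
v + (F/m)dt = (-1.5300, 0.8100, -0.5200)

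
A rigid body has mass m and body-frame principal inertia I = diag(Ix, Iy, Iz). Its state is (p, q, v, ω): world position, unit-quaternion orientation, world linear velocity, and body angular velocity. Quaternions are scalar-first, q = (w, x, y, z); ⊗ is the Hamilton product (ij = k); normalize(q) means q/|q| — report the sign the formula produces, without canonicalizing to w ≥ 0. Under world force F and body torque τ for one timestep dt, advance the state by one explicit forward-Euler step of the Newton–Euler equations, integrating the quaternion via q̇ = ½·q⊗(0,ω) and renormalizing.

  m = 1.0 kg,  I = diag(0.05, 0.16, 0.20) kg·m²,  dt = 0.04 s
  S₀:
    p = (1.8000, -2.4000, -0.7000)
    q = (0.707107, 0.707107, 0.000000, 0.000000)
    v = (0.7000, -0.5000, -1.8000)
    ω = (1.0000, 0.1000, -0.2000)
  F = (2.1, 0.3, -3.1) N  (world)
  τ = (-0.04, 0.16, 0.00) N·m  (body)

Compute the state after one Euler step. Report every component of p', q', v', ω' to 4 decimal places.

p' = (1.8280, -2.4200, -0.7720)
q' = (0.6928, 0.7211, 0.0042, -0.0014)
v' = (0.7840, -0.4880, -1.9240)
ω' = (0.9686, 0.1325, -0.2022)

gyro term ω×Iω = (-0.0008, 0.0300, 0.0110)
angular accel α = (-0.7840, 0.8125, -0.0550)
ω + α·dt = (0.9686, 0.1325, -0.2022)
Hamilton product q⊗(0,ω) = (-0.7071070, 0.7071070, 0.2121321, -0.0707107)
updated quaternion q' = (0.6928, 0.7211, 0.0042, -0.0014)
linear accel F/m = (2.1000, 0.3000, -3.1000)
new position p' = (1.8280, -2.4200, -0.7720)
v' = v + a·dt = (0.7840, -0.4880, -1.9240)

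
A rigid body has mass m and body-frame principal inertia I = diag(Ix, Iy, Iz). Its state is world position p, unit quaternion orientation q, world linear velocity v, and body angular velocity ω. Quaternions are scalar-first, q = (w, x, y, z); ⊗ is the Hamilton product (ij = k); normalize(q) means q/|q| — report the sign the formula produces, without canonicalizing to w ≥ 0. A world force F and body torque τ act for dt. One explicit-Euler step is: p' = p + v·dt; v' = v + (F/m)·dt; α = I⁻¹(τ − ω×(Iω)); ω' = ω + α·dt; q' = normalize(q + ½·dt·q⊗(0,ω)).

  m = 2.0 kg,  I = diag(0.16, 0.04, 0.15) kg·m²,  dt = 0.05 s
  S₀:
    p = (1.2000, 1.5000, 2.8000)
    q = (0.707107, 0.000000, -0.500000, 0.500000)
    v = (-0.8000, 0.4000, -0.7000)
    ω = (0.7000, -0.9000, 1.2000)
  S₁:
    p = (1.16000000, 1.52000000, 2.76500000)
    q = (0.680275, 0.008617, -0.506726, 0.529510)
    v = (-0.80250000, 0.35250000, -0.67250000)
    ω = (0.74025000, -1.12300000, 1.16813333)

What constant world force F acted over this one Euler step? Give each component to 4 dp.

Δv = v₁−v₀ = (-0.00250000, -0.04750000, 0.02750000)
applied force F = (-0.1000, -1.9000, 1.1000)

F = (-0.1000, -1.9000, 1.1000)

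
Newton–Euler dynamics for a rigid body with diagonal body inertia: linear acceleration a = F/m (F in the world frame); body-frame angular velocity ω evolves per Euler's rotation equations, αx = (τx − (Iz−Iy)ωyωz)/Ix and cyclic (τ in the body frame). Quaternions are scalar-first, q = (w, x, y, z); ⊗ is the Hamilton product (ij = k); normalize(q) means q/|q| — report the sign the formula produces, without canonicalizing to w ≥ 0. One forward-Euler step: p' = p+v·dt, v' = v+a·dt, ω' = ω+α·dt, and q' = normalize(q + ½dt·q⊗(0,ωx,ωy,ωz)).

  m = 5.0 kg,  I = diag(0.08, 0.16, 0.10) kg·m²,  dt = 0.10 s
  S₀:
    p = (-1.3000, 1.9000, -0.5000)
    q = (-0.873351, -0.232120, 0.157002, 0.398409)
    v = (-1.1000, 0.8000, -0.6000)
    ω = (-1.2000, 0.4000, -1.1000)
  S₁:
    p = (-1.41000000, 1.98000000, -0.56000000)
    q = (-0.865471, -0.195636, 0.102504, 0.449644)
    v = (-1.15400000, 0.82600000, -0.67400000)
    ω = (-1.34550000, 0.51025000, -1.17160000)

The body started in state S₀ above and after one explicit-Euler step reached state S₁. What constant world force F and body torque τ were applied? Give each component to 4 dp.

F = (-2.7000, 1.3000, -3.7000)
τ = (-0.0900, 0.1500, -0.1100)

velocity change Δv = (-0.05400000, 0.02600000, -0.07400000)
applied force F = (-2.7000, 1.3000, -3.7000)
ω₁ − ω₀ = (-0.14550000, 0.11025000, -0.07160000)
precession coupling = (0.0264, -0.0264, -0.0384)
applied torque τ = (-0.0900, 0.1500, -0.1100)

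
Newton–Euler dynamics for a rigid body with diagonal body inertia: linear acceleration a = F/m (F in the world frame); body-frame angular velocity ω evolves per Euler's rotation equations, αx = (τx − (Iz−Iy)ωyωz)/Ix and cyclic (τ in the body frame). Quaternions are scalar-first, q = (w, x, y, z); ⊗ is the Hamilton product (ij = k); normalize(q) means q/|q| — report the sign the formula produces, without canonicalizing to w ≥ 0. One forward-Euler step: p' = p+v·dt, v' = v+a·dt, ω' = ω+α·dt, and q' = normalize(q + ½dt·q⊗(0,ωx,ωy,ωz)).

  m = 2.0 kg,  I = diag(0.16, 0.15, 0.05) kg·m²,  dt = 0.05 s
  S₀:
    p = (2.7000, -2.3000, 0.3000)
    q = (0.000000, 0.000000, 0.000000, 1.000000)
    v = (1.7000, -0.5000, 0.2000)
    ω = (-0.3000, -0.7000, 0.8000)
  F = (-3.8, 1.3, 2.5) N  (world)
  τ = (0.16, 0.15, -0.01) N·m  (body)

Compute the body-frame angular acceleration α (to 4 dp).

α = (0.6500, 1.1760, -0.1580)

gyro term ω×Iω = (0.0560, -0.0264, -0.0021)
(τ − ω×Iω)/I = (0.6500, 1.1760, -0.1580)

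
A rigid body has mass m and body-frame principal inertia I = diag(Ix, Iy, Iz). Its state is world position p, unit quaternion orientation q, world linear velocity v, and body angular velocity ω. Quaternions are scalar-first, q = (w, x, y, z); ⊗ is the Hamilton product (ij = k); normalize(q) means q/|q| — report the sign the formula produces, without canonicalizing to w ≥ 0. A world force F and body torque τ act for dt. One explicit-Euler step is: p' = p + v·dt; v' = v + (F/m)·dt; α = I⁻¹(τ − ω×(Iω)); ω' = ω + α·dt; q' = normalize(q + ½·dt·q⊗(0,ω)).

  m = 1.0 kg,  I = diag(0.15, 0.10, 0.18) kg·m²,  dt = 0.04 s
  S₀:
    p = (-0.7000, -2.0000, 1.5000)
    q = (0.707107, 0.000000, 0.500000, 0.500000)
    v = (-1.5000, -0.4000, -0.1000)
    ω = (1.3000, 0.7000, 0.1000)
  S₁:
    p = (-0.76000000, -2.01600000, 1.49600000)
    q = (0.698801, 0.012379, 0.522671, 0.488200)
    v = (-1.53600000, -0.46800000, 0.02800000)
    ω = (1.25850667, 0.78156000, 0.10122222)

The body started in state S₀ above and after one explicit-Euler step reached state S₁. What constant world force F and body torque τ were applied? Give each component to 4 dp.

Δv = v₁−v₀ = (-0.03600000, -0.06800000, 0.12800000)
applied force F = (-0.9000, -1.7000, 3.2000)
Δω = ω₁−ω₀ = (-0.04149333, 0.08156000, 0.00122222)
gyro term ω₀×Iω₀ = (0.0056, -0.0039, -0.0455)
applied torque τ = (-0.1500, 0.2000, -0.0400)

F = (-0.9000, -1.7000, 3.2000)
τ = (-0.1500, 0.2000, -0.0400)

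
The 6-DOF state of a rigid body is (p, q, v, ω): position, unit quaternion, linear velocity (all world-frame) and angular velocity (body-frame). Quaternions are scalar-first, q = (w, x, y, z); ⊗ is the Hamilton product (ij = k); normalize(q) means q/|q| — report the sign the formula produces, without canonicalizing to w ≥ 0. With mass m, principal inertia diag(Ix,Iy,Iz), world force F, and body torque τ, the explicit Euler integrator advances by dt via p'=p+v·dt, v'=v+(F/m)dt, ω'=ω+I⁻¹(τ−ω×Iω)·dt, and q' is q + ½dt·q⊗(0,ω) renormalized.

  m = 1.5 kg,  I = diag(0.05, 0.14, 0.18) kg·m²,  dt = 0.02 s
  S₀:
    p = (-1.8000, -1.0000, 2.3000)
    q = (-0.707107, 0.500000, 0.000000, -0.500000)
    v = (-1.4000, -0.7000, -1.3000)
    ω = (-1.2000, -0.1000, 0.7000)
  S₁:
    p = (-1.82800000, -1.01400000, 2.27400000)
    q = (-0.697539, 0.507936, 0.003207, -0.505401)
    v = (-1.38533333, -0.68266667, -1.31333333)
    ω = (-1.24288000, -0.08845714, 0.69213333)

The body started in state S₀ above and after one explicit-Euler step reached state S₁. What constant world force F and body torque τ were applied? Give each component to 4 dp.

F = (1.1000, 1.3000, -1.0000)
τ = (-0.1100, 0.1900, -0.0600)

velocity change Δv = (0.01466667, 0.01733333, -0.01333333)
m·(v₁−v₀)/dt = (1.1000, 1.3000, -1.0000)
rate change Δω = (-0.04288000, 0.01154286, -0.00786667)
precession coupling = (-0.0028, 0.1092, 0.0108)
applied torque τ = (-0.1100, 0.1900, -0.0600)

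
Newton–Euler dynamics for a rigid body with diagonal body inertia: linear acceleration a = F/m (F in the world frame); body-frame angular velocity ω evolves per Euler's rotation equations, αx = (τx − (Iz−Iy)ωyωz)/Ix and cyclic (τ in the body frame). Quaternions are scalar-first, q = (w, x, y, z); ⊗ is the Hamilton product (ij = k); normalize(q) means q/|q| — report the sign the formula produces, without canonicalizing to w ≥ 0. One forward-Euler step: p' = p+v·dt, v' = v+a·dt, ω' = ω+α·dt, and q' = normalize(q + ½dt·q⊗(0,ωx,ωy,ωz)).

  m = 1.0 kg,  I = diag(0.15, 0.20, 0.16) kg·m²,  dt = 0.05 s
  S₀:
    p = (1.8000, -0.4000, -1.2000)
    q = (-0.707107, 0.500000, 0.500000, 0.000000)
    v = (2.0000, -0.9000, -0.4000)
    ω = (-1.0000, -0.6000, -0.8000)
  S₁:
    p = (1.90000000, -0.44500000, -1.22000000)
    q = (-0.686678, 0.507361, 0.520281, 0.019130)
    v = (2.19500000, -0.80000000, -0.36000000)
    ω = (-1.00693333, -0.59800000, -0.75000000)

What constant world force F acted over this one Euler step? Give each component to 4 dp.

Δv = v₁−v₀ = (0.19500000, 0.10000000, 0.04000000)
F = m·Δv/dt = (3.9000, 2.0000, 0.8000)

F = (3.9000, 2.0000, 0.8000)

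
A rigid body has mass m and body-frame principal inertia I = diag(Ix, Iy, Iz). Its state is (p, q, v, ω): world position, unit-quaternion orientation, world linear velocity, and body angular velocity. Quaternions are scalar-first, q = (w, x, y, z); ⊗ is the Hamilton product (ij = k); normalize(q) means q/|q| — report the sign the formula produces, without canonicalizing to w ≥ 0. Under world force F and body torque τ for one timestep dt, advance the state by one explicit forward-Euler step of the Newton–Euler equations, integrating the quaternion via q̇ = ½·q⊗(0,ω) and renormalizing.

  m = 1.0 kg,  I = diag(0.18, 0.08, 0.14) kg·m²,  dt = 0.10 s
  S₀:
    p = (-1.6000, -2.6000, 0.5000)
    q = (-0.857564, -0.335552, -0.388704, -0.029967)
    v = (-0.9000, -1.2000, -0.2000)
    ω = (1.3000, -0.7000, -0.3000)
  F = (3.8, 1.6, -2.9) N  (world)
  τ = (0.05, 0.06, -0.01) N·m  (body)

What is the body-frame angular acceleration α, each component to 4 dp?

α = (0.2078, 0.9450, -0.7214)

gyro term ω×Iω = (0.0126, -0.0156, 0.0910)
α = I⁻¹(τ − ω×Iω) = (0.2078, 0.9450, -0.7214)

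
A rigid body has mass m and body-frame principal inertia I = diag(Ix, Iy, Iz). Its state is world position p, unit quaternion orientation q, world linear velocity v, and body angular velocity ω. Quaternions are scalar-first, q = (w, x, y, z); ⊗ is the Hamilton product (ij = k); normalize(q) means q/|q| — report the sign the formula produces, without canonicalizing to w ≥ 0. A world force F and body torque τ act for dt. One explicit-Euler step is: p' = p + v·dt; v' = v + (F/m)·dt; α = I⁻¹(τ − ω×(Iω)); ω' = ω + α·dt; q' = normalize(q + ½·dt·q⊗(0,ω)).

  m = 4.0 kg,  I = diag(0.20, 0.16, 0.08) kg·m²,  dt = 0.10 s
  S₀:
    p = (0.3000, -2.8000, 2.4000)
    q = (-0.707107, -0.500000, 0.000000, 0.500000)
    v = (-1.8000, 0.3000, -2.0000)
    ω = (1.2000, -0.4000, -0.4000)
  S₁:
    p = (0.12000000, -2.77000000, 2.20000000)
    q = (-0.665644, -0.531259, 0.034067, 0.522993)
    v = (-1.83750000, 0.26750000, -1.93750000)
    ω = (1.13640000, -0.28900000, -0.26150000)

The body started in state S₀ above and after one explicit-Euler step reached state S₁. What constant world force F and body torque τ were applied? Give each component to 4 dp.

F = (-1.5000, -1.3000, 2.5000)
τ = (-0.1400, 0.1200, 0.1300)

velocity change Δv = (-0.03750000, -0.03250000, 0.06250000)
applied force F = (-1.5000, -1.3000, 2.5000)
Δω = ω₁−ω₀ = (-0.06360000, 0.11100000, 0.13850000)
gyro term ω₀×Iω₀ = (-0.0128, -0.0576, 0.0192)
I·α + gyro = (-0.1400, 0.1200, 0.1300)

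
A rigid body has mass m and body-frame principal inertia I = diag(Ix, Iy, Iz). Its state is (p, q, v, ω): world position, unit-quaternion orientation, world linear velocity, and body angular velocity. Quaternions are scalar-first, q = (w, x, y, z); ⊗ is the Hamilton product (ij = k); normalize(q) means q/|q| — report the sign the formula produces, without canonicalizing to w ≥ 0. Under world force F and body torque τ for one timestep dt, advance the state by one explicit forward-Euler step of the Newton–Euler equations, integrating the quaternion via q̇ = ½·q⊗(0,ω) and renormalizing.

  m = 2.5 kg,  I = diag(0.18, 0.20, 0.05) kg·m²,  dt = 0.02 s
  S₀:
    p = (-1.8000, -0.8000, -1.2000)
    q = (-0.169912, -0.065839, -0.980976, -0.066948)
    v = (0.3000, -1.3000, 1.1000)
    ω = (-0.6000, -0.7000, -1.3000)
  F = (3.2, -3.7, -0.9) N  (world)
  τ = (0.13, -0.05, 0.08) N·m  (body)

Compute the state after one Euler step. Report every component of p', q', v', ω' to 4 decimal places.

precession coupling ω×(Iω) = (-0.1365, 0.1014, 0.0084)
(τ − ω×Iω)/I = (1.4806, -0.7570, 1.4320)
ω + α·dt = (-0.5704, -0.7151, -1.2714)
q⊗(0,ω) = (-0.8132190, 1.3303524, 0.0735165, -0.3216127)
q + ½dt·q⊗(0,ω), renormalized = (-0.1780, -0.0525, -0.9801, -0.0702)
a = F/m = (1.2800, -1.4800, -0.3600)
new position p' = (-1.7940, -0.8260, -1.1780)
new velocity v' = (0.3256, -1.3296, 1.0928)

p' = (-1.7940, -0.8260, -1.1780)
q' = (-0.1780, -0.0525, -0.9801, -0.0702)
v' = (0.3256, -1.3296, 1.0928)
ω' = (-0.5704, -0.7151, -1.2714)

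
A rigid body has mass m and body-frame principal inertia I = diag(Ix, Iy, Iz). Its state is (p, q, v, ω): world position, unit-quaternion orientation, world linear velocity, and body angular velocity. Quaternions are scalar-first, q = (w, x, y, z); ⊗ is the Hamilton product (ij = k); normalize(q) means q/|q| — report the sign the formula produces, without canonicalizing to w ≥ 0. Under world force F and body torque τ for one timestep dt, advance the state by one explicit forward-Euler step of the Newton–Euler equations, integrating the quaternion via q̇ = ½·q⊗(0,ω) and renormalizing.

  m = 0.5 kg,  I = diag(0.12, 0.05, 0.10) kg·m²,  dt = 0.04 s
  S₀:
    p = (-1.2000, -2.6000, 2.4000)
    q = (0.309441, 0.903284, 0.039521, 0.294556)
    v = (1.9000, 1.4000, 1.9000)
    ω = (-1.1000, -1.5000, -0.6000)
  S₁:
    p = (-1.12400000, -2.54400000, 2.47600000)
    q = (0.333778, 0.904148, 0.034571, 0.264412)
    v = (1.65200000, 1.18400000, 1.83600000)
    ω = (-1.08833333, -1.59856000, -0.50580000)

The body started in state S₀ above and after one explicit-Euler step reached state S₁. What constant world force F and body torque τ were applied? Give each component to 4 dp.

v₁ − v₀ = (-0.24800000, -0.21600000, -0.06400000)
applied force F = (-3.1000, -2.7000, -0.8000)
Δω = ω₁−ω₀ = (0.01166667, -0.09856000, 0.09420000)
I·α + gyro = (0.0800, -0.1100, 0.1200)

F = (-3.1000, -2.7000, -0.8000)
τ = (0.0800, -0.1100, 0.1200)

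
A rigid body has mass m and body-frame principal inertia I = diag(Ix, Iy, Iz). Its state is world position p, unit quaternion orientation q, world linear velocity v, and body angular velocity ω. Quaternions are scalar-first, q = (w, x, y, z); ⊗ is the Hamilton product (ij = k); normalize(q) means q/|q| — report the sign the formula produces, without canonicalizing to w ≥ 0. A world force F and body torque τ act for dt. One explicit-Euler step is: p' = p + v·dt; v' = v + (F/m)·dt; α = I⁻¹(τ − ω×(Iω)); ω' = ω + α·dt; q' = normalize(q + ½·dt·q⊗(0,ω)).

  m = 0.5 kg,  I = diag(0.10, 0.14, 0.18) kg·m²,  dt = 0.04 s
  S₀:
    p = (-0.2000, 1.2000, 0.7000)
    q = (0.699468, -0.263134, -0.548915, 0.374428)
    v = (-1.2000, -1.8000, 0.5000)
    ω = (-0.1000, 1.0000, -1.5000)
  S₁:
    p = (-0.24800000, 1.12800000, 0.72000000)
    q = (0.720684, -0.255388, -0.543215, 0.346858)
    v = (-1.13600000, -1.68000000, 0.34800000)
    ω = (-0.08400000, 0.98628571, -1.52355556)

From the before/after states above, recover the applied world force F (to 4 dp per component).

velocity change Δv = (0.06400000, 0.12000000, -0.15200000)
m·(v₁−v₀)/dt = (0.8000, 1.5000, -1.9000)

F = (0.8000, 1.5000, -1.9000)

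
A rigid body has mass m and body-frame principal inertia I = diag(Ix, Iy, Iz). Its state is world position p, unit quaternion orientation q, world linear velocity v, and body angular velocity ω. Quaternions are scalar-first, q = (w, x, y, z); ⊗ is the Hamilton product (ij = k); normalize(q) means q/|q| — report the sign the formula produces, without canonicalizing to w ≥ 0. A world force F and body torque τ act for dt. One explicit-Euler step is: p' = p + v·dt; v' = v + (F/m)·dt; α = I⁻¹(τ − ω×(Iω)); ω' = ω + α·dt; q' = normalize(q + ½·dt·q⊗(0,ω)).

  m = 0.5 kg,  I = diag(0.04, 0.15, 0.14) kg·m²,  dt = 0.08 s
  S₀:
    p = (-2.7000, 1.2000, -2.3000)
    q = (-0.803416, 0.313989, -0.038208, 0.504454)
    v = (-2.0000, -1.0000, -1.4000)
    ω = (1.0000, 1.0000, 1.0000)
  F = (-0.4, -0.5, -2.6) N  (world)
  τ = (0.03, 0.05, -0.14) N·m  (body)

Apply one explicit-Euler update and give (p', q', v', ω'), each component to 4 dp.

precession coupling ω×(Iω) = (-0.0100, -0.1000, 0.1100)
(τ − ω×Iω)/I = (1.0000, 1.0000, -1.7857)
ω + α·dt = (1.0800, 1.0800, 0.8571)
Hamilton product q⊗(0,ω) = (-0.7802350, -1.3460780, -0.6129510, -0.4512190)
q + ½dt·q⊗(0,ω), renormalized = (-0.8326, 0.2595, -0.0626, 0.4852)
a = (-0.8000, -1.0000, -5.2000)
p + v·dt = (-2.8600, 1.1200, -2.4120)
v + (F/m)dt = (-2.0640, -1.0800, -1.8160)

p' = (-2.8600, 1.1200, -2.4120)
q' = (-0.8326, 0.2595, -0.0626, 0.4852)
v' = (-2.0640, -1.0800, -1.8160)
ω' = (1.0800, 1.0800, 0.8571)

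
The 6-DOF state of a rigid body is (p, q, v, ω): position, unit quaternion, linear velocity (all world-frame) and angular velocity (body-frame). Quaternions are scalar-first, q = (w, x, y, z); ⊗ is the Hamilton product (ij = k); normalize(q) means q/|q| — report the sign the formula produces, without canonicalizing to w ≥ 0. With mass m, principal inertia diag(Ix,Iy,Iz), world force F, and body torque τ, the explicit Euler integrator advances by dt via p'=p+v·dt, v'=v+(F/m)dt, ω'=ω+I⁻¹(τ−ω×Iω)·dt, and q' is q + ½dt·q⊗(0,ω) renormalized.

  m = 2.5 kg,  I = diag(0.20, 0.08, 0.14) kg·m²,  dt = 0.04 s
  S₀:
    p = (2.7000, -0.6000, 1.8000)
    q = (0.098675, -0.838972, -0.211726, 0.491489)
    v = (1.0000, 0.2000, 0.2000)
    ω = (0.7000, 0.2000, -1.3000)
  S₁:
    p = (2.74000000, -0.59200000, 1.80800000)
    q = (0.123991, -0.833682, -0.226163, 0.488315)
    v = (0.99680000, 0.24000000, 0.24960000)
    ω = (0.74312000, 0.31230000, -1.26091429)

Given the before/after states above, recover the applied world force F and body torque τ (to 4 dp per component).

F = (-0.2000, 2.5000, 3.1000)
τ = (0.2000, 0.1700, 0.1200)

ω₁ − ω₀ = (0.04312000, 0.11230000, 0.03908571)
τ = I·(Δω/dt) + ω₀×(Iω₀) = (0.2000, 0.1700, 0.1200)
Δv = v₁−v₀ = (-0.00320000, 0.04000000, 0.04960000)
m·(v₁−v₀)/dt = (-0.2000, 2.5000, 3.1000)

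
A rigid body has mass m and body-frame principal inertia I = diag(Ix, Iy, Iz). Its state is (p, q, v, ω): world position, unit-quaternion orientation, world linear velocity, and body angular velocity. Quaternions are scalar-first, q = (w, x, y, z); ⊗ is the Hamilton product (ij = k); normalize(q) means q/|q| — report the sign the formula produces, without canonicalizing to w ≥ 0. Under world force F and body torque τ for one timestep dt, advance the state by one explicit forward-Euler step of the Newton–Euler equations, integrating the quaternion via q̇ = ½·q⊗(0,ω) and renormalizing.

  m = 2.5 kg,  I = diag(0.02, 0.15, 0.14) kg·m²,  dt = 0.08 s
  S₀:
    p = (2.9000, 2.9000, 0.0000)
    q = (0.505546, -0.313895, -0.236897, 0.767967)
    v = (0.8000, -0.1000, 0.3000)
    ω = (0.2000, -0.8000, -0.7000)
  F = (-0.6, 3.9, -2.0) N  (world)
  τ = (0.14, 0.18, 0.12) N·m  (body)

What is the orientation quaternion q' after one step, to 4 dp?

2q̇ = q⊗(0,ω) = (0.4108383, 0.8813107, -0.4705699, -0.0553868)
q + ½dt·q⊗(0,ω), renormalized = (0.5215, -0.2784, -0.2555, 0.7650)

q' = (0.5215, -0.2784, -0.2555, 0.7650)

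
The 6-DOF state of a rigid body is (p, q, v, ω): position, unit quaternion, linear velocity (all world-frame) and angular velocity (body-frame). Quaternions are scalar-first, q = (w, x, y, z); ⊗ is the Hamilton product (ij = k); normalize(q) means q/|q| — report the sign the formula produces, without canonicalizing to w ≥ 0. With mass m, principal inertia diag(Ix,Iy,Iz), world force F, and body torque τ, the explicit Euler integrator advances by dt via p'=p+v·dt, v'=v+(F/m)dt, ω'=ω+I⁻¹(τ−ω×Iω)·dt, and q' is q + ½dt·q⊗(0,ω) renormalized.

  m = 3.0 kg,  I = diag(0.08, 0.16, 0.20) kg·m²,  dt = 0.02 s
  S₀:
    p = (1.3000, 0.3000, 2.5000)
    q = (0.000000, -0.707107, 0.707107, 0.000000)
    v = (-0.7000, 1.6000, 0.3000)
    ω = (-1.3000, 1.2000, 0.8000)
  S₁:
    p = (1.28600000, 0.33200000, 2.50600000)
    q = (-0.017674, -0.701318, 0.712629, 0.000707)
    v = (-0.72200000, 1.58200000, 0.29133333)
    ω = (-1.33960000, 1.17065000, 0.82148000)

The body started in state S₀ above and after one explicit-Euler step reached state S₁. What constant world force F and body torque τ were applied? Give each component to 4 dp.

F = (-3.3000, -2.7000, -1.3000)
τ = (-0.1200, -0.1100, 0.0900)

velocity change Δv = (-0.02200000, -0.01800000, -0.00866667)
F = m·Δv/dt = (-3.3000, -2.7000, -1.3000)
rate change Δω = (-0.03960000, -0.02935000, 0.02148000)
I·α + gyro = (-0.1200, -0.1100, 0.0900)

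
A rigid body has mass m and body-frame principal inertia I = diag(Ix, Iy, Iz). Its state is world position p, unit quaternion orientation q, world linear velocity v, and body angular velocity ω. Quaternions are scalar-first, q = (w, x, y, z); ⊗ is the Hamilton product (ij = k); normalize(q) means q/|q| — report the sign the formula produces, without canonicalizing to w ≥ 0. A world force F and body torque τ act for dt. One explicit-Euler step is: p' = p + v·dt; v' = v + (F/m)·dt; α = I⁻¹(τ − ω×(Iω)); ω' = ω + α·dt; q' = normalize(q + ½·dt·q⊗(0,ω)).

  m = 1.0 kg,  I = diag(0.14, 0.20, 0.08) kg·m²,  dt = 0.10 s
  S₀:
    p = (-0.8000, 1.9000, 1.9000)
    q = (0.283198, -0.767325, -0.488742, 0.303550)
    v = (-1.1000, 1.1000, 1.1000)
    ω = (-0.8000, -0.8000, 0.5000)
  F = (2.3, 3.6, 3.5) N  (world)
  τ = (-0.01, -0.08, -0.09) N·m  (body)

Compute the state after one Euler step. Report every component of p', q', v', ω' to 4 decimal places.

p' = (-0.9100, 2.0100, 2.0100)
q' = (0.2249, -0.7772, -0.4921, 0.3212)
v' = (-0.8700, 1.4600, 1.4500)
ω' = (-0.8414, -0.8280, 0.3395)

precession coupling ω×(Iω) = (0.0480, -0.0240, 0.0384)
(τ − ω×Iω)/I = (-0.4143, -0.2800, -1.6050)
new body rate ω' = (-0.8414, -0.8280, 0.3395)
Hamilton product q⊗(0,ω) = (-1.1566286, -0.2280894, -0.0857359, 0.3644654)
q' = normalize(q + ½dt·q⊗(0,ω)) = (0.2249, -0.7772, -0.4921, 0.3212)
linear accel F/m = (2.3000, 3.6000, 3.5000)
p + v·dt = (-0.9100, 2.0100, 2.0100)
v' = v + a·dt = (-0.8700, 1.4600, 1.4500)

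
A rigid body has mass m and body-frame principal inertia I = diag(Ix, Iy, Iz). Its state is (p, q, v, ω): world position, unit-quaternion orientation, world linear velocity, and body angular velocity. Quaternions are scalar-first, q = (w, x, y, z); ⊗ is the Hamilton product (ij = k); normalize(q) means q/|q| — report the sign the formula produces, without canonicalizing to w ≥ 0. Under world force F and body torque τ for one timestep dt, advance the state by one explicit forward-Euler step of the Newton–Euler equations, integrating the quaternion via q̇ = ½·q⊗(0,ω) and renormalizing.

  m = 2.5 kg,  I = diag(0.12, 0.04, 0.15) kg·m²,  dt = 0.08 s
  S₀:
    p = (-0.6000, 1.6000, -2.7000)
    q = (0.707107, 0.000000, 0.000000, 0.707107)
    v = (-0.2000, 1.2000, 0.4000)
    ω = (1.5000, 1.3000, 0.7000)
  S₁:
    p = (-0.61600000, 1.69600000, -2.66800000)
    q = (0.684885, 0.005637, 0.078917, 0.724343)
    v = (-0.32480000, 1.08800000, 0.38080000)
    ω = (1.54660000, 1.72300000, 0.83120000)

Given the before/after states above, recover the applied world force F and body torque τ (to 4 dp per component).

F = (-3.9000, -3.5000, -0.6000)
τ = (0.1700, 0.1800, 0.0900)

Δv = v₁−v₀ = (-0.12480000, -0.11200000, -0.01920000)
F = m·Δv/dt = (-3.9000, -3.5000, -0.6000)
Δω = ω₁−ω₀ = (0.04660000, 0.42300000, 0.13120000)
I·α + gyro = (0.1700, 0.1800, 0.0900)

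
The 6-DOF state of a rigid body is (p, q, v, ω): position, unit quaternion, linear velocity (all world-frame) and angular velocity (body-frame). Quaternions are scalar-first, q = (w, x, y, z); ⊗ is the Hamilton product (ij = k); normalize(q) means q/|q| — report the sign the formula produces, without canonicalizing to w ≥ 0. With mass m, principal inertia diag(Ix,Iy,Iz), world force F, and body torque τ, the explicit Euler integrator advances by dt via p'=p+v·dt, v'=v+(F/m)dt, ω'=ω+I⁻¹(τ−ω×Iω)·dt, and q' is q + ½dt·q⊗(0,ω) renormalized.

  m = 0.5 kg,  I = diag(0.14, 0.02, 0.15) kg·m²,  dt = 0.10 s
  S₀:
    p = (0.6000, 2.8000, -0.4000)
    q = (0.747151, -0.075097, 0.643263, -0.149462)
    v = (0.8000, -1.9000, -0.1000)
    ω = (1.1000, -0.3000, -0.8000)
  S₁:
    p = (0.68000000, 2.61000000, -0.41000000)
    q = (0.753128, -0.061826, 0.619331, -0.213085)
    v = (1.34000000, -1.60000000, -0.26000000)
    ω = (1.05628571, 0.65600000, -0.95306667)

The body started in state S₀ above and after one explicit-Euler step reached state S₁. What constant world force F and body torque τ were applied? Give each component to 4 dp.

Δω = ω₁−ω₀ = (-0.04371429, 0.95600000, -0.15306667)
τ = I·(Δω/dt) + ω₀×(Iω₀) = (-0.0300, 0.2000, -0.1900)
v₁ − v₀ = (0.54000000, 0.30000000, -0.16000000)
applied force F = (2.7000, 1.5000, -0.8000)

F = (2.7000, 1.5000, -0.8000)
τ = (-0.0300, 0.2000, -0.1900)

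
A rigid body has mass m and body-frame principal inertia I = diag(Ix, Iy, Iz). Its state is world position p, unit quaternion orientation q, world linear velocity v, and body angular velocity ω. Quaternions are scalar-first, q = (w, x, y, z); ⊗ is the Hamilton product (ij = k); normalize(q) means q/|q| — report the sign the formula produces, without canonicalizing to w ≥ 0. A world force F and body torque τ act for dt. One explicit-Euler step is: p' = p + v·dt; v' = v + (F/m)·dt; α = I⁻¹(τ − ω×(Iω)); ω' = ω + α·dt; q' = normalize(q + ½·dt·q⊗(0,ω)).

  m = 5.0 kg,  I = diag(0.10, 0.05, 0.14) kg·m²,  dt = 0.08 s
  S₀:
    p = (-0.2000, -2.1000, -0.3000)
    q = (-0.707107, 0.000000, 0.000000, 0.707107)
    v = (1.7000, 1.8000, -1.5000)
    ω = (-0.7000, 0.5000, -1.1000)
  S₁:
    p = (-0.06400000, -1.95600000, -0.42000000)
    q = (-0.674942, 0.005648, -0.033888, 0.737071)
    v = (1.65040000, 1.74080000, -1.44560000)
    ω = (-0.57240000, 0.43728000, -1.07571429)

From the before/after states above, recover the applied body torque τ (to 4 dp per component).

rate change Δω = (0.12760000, -0.06272000, 0.02428571)
I·α + gyro = (0.1100, -0.0700, 0.0600)

τ = (0.1100, -0.0700, 0.0600)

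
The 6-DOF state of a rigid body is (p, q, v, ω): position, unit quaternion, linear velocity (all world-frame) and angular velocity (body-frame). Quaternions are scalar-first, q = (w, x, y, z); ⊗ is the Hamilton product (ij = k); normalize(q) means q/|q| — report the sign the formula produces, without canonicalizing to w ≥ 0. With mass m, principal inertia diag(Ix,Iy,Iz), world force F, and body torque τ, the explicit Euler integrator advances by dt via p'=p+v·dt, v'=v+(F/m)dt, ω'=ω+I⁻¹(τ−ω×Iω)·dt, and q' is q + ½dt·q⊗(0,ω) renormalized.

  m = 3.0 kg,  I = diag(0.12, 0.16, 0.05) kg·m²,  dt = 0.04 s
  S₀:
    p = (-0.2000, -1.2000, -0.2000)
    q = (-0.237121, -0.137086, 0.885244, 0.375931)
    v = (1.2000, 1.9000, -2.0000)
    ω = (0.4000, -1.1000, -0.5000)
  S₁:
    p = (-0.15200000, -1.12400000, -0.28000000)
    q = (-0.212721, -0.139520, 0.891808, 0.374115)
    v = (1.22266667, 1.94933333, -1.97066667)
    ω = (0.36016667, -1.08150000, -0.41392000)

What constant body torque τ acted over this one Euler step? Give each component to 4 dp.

Δω = ω₁−ω₀ = (-0.03983333, 0.01850000, 0.08608000)
applied torque τ = (-0.1800, 0.0600, 0.0900)

τ = (-0.1800, 0.0600, 0.0900)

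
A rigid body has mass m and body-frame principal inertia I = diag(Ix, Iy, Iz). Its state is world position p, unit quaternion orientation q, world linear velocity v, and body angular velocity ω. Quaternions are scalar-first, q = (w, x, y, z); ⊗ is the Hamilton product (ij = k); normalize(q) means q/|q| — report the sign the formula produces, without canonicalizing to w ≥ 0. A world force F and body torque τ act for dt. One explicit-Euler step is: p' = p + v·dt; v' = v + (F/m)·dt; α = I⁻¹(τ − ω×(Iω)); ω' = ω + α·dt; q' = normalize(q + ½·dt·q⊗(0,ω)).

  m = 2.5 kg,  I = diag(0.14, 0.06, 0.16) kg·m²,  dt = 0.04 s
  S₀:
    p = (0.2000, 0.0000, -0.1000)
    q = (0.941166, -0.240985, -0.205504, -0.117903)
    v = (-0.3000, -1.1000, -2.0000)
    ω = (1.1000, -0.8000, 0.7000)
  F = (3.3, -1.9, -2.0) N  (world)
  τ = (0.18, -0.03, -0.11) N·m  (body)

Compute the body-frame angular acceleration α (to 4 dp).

α = (1.6857, -0.2433, -1.1275)

gyro term ω×Iω = (-0.0560, -0.0154, 0.0704)
(τ − ω×Iω)/I = (1.6857, -0.2433, -1.1275)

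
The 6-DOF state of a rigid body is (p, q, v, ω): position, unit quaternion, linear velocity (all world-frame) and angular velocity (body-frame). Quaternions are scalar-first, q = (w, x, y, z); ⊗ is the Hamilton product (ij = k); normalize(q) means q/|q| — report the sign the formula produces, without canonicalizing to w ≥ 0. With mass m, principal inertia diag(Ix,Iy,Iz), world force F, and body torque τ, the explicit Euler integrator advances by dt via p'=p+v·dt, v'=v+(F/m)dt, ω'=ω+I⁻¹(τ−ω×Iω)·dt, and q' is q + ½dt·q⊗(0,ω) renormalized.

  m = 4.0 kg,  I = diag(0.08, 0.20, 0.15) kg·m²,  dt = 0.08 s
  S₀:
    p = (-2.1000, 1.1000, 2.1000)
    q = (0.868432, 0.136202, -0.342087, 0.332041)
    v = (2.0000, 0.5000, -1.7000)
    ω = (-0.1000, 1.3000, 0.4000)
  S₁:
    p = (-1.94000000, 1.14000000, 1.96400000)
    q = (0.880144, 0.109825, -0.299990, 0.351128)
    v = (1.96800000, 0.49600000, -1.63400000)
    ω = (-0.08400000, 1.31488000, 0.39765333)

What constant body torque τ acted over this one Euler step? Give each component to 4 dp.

τ = (-0.0100, 0.0400, -0.0200)

ω₁ − ω₀ = (0.01600000, 0.01488000, -0.00234667)
precession coupling = (-0.0260, 0.0028, -0.0156)
τ = I·(Δω/dt) + ω₀×(Iω₀) = (-0.0100, 0.0400, -0.0200)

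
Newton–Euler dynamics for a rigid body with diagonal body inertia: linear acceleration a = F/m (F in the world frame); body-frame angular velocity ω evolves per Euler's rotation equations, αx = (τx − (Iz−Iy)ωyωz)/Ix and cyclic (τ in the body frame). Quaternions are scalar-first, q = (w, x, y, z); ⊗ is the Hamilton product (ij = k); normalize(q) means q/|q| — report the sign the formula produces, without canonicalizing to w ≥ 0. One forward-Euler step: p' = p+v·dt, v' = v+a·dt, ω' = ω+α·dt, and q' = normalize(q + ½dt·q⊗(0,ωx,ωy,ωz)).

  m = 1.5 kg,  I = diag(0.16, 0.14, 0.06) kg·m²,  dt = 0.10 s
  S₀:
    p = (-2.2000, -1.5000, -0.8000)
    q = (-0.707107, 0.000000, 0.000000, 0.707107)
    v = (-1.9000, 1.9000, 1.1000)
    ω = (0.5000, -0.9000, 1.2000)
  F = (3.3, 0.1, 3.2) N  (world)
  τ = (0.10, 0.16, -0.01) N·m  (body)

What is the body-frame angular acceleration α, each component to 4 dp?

precession coupling ω×(Iω) = (0.0864, 0.0600, 0.0090)
angular accel α = (0.0850, 0.7143, -0.3167)

α = (0.0850, 0.7143, -0.3167)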